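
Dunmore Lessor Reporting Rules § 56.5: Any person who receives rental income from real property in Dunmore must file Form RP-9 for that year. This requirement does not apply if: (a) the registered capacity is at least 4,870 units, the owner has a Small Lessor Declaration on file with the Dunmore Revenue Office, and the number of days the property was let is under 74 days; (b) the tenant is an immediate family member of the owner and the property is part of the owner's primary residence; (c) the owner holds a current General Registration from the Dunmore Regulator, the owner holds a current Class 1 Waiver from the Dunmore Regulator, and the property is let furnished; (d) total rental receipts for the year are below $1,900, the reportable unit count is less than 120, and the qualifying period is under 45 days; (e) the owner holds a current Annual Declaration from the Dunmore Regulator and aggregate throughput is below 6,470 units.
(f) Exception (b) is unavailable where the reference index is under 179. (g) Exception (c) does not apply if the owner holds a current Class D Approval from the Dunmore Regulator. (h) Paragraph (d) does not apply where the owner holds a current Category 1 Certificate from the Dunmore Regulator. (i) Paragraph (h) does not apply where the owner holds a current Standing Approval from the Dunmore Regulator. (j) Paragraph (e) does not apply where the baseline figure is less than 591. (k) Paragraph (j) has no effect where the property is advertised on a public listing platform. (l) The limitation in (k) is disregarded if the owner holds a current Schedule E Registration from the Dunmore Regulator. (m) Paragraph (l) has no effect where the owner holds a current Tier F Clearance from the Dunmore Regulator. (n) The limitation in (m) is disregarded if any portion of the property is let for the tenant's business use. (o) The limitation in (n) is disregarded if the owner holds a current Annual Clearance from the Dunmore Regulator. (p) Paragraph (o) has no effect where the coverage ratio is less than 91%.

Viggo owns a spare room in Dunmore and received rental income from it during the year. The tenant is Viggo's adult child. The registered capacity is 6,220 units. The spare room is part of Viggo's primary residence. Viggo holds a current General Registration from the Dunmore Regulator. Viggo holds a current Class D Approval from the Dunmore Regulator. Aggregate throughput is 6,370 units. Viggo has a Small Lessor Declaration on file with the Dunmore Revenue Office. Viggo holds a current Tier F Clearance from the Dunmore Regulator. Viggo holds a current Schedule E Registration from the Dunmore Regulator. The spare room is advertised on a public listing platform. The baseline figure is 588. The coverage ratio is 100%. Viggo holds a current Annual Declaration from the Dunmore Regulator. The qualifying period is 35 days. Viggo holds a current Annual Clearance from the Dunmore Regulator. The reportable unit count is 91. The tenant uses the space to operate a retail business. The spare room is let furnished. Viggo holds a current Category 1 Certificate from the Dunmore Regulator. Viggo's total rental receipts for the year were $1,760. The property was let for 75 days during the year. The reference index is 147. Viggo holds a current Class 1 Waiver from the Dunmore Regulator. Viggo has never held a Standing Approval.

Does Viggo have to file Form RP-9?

No — exception (e) applies; Viggo is not required to file Form RP-9.

Exception (a) does not apply: the number of days the property was let is 75 days, not under 74 days.
Exception (b)'s conditions are all satisfied: the tenant is an immediate family member; the spare room is part of the primary residence. But: (f) operates against (b): the reference index is 147, under the 179 limit. (b) is therefore removed.
Exception (c) is satisfied on its face — a current General Registration is held; a current Class 1 Waiver is held; the property is let furnished. Turning to paragraph (g): (g) operates against (c): a current Class D Approval is held. Exception (c) does not apply.
Exception (d)'s conditions are all satisfied: total rental receipts for the year are $1,760, below the $1,900 limit; the reportable unit count is 91, less than the 120 limit; the qualifying period is 35 days, under the 45 days limit. But applying paragraphs (h)–(i): (h) operates — a current Category 1 Certificate is held. (i) is inapplicable (the Standing Approval is not current), so (h) stands. Exception (d) does not apply.
Exception (e): a current Annual Declaration is held; aggregate throughput is 6,370 units, below the 6,470 units limit — every condition holds. Under paragraphs (j)–(p): (j) would limit (e) — the baseline figure is 588, less than the 591 limit — but (k) sets (j) aside: (k) is engaged — the property is publicly advertised. (l) is engaged (a current Schedule E Registration is held), but is itself disapplied by (m): (m) operates against (l): a current Tier F Clearance is held. (n) would limit (m) — the space is let for business use — but (o) sets (n) aside: (o) applies — a current Annual Clearance is held. (p) is inapplicable (the coverage ratio is 100%, not less than 91%), so (o) stands. Exception (e) stands.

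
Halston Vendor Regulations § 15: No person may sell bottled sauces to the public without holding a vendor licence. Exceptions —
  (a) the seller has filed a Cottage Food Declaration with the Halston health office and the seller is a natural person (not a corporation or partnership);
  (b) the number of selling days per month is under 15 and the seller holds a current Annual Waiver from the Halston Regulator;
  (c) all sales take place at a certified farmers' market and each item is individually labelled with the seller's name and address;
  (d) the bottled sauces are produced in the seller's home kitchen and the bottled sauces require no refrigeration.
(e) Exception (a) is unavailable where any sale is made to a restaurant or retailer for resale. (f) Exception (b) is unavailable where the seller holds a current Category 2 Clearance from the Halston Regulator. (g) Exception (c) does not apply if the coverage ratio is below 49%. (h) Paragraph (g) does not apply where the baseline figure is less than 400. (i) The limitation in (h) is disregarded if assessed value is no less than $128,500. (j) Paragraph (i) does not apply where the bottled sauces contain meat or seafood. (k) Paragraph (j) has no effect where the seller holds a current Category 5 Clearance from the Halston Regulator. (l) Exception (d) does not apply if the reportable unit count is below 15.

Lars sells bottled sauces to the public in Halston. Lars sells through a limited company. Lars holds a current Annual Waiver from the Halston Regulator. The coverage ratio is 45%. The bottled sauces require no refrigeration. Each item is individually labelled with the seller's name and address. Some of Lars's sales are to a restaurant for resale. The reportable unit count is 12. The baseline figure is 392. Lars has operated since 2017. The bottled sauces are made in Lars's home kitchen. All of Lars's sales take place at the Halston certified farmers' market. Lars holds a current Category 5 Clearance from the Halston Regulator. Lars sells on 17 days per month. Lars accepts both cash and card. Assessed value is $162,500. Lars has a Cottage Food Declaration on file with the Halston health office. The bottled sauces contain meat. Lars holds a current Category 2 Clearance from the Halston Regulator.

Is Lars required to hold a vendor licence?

Exception (a) fails — the seller operates through a limited company.
Exception (b) does not apply: the number of selling days per month is 17, not under 15.
Exception (c): all sales are at a certified farmers' market; items are individually labelled — every condition holds. However, paragraphs (g)–(k) must be considered: (g) operates — the coverage ratio is 45%, below the 49% limit. (h) is engaged (the baseline figure is 392, less than the 400 limit), but is itself disapplied by (i): (i) operates against (h): assessed value is $162,500, meeting the $128,500 threshold. (j) would limit (i) — the bottled sauces contain meat — but (k) sets (j) aside: (k) applies — a current Category 5 Clearance is held. So (c) is unavailable.
All of (d)'s requirements are met (the bottled sauces are home-kitchen produced; the bottled sauces are shelf-stable). Turning to paragraph (l): (l) operates against (d): the reportable unit count is 12, below the 15 limit. So (d) is unavailable.
No exception applies. The general rule governs.

Yes — Lars must hold a vendor licence.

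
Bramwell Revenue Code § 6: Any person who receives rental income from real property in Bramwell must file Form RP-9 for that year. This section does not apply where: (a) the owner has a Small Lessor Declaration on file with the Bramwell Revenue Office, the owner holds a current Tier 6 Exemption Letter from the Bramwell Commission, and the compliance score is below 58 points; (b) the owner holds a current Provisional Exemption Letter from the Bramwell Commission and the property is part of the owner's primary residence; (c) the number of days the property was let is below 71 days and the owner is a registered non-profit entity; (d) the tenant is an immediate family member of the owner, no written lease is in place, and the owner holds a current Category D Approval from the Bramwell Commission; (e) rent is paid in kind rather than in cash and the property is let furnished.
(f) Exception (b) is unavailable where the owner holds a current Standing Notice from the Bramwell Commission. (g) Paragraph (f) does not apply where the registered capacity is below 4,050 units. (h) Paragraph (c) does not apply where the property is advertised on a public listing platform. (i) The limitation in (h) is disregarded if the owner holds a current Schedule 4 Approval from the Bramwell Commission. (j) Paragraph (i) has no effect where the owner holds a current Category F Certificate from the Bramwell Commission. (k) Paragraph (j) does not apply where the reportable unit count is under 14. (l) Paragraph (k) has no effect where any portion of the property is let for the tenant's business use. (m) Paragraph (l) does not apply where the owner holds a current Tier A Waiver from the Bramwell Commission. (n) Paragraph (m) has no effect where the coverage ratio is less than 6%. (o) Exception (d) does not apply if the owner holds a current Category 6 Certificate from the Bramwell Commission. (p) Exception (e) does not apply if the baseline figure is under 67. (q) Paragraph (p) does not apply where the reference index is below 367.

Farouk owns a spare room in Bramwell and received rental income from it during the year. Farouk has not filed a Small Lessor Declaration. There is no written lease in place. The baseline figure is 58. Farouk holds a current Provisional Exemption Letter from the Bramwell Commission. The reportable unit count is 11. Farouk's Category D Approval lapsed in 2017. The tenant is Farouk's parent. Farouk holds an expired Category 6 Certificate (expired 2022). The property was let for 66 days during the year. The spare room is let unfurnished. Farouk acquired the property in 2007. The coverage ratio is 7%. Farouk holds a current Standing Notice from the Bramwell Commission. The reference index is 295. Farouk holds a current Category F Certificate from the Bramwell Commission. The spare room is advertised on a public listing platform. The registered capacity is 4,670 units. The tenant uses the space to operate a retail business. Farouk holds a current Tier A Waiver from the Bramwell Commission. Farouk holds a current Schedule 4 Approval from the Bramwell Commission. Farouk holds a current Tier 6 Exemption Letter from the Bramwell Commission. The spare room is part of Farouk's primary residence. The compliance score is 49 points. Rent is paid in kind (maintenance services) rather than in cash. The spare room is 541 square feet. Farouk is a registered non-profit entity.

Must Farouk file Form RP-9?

No — exception (c) applies; Farouk is not required to file Form RP-9.

Exception (a) fails — no Small Lessor Declaration is on file.
All of (b)'s requirements are met (a current Provisional Exemption Letter is held; the spare room is part of the primary residence). However, paragraphs (f)–(g) must be considered: (f) operates against (b): a current Standing Notice is held. (g), which would lift (f), does not operate here — the registered capacity is 4,670 units, not below 4,050 units. Exception (b) does not apply.
All of (c)'s requirements are met (the number of days the property was let is 66 days, below the 71 days limit; Farouk is a registered non-profit). As to paragraphs (h)–(n): (h) would limit (c) — the property is publicly advertised — but (i) sets (h) aside: (i) applies — a current Schedule 4 Approval is held. (j) is engaged (a current Category F Certificate is held), but is set aside by (k): (k) operates against (j): the reportable unit count is 11, under the 14 limit. (l) would limit (k) — the space is let for business use — but (m) sets (l) aside: (m) applies — a current Tier A Waiver is held. (n), which would lift (m), does not operate here — the coverage ratio is 7%, not less than 6%. Exception (c) stands.
Exception (d) requires that the owner holds a current Category D Approval from the Bramwell Commission; but the Category D Approval is not current, so (d) is unavailable.
Exception (e) does not apply: the property is let unfurnished.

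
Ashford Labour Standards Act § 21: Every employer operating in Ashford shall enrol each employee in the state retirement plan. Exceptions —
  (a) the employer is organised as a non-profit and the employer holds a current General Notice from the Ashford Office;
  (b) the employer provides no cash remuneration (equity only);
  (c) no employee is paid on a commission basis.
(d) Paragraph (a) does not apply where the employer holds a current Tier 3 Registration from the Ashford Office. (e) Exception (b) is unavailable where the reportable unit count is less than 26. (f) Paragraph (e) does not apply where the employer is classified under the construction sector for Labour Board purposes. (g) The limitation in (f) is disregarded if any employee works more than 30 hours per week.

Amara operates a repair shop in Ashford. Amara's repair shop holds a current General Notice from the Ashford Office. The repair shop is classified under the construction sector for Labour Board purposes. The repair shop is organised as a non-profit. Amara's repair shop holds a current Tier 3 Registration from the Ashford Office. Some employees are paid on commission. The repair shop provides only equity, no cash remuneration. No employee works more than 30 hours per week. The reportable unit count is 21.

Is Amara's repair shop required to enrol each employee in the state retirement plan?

Exception (a): the employer is a non-profit; a current General Notice is held — every condition holds. However, paragraph (d) must be considered: (d) is triggered — a current Tier 3 Registration is held. (a) is therefore removed.
Exception (b): remuneration is equity-only — every condition holds. Considering the limiting provisions: (e) would limit (b) — the reportable unit count is 21, less than the 26 limit — but (f) sets (e) aside: (f) operates against (e): the repair shop is classified under the construction sector. (g) is not triggered (no employee exceeds 30 hours/week), so (f) stands. Exception (b) stands.
Exception (c) requires that no employee is paid on a commission basis; but some employees are paid on commission, so (c) is unavailable.

No — exception (b) applies; Amara's repair shop is not required to enrol each employee in the state retirement plan.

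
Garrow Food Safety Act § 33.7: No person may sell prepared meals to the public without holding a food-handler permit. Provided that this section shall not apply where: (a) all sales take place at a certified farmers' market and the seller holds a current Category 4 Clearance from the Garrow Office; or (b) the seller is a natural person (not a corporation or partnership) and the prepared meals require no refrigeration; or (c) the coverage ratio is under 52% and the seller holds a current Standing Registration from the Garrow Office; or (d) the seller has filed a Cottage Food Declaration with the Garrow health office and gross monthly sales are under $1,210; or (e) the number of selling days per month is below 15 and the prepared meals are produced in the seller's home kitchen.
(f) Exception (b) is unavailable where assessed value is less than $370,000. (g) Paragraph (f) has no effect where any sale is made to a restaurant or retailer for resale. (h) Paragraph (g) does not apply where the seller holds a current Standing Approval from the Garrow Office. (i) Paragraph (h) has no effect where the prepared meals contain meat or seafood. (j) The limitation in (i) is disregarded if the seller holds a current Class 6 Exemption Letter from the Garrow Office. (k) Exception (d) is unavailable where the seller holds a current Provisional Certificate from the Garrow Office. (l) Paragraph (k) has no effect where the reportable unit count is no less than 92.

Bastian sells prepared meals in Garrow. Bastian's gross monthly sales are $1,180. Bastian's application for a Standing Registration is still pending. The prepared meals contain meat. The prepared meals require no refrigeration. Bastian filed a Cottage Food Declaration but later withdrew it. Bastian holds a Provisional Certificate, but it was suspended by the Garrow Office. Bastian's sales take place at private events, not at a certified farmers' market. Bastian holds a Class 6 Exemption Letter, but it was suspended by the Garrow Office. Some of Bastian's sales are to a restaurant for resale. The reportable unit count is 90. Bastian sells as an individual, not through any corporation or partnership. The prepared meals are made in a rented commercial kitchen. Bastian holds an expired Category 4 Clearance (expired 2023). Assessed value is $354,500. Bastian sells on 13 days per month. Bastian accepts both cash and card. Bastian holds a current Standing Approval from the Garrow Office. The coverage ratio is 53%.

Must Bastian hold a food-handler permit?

No — exception (b) applies; Bastian is not required to hold a food-handler permit.

Exception (a) does not apply: sales are at private events, not a certified farmers' market.
Exception (b) is satisfied on its face — the seller is a natural person; the prepared meals are shelf-stable. Considering the limiting provisions: (f) would limit (b) — assessed value is $354,500, less than the $370,000 limit — but (g) sets (f) aside: (g) applies — some sales are to a restaurant for resale. (h) operates (a current Standing Approval is held), but is displaced by (i): (i) operates — the prepared meals contain meat. (j) is not engaged (there is no Class 6 Exemption Letter in force), so (i) stands. (b) remains available.
Exception (c) fails — the coverage ratio is 53%, not under 52%.
Exception (d) does not apply: the Cottage Food Declaration was withdrawn.
Exception (e) does not apply: the prepared meals are made in a commercial kitchen, not a home kitchen.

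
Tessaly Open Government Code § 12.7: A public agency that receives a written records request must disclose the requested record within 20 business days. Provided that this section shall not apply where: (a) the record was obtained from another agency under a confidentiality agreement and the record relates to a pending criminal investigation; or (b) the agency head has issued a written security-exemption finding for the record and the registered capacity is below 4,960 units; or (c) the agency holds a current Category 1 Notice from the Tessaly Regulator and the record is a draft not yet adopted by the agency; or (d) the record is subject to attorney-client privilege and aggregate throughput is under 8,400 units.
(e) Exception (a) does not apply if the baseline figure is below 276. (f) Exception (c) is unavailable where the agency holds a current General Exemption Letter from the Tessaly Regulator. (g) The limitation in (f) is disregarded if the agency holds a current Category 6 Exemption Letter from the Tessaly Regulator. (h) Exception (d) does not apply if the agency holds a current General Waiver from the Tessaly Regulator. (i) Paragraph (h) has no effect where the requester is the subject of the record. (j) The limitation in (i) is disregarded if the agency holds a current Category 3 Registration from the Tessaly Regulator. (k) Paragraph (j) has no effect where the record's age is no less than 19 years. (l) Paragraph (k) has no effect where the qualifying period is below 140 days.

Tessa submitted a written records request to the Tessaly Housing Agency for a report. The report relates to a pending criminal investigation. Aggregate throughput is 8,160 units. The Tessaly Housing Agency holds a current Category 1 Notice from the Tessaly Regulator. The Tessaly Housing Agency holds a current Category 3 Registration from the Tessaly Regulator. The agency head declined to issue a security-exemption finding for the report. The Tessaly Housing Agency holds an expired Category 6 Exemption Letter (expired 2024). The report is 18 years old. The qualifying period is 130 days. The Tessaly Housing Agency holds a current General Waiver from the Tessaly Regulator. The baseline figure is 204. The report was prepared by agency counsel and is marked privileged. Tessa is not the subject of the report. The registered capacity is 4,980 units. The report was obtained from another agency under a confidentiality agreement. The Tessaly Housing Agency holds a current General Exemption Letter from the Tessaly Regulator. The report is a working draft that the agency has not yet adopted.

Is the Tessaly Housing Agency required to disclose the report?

Yes — the Tessaly Housing Agency must disclose the report.

Exception (a)'s conditions are all satisfied: the report was obtained under a confidentiality agreement; the report relates to a pending investigation. But: (e) operates — the baseline figure is 204, below the 276 limit. (a) is therefore removed.
Exception (b) fails — the agency head declined to issue a security-exemption finding.
Exception (c): a current Category 1 Notice is held; the report is an unadopted draft — every condition holds. But applying paragraphs (f)–(g): (f) operates against (c): a current General Exemption Letter is held. (g) is not triggered (there is no Category 6 Exemption Letter in force), so (f) stands. So (c) is unavailable.
Exception (d)'s conditions are all satisfied: the report is privileged; aggregate throughput is 8,160 units, under the 8,400 units limit. However, paragraphs (h)–(l) must be considered: (h) operates — a current General Waiver is held. (i) is not triggered (Tessa is not the subject of the report), so (h) stands. (d) is therefore removed.
No exception displaces § 12.7.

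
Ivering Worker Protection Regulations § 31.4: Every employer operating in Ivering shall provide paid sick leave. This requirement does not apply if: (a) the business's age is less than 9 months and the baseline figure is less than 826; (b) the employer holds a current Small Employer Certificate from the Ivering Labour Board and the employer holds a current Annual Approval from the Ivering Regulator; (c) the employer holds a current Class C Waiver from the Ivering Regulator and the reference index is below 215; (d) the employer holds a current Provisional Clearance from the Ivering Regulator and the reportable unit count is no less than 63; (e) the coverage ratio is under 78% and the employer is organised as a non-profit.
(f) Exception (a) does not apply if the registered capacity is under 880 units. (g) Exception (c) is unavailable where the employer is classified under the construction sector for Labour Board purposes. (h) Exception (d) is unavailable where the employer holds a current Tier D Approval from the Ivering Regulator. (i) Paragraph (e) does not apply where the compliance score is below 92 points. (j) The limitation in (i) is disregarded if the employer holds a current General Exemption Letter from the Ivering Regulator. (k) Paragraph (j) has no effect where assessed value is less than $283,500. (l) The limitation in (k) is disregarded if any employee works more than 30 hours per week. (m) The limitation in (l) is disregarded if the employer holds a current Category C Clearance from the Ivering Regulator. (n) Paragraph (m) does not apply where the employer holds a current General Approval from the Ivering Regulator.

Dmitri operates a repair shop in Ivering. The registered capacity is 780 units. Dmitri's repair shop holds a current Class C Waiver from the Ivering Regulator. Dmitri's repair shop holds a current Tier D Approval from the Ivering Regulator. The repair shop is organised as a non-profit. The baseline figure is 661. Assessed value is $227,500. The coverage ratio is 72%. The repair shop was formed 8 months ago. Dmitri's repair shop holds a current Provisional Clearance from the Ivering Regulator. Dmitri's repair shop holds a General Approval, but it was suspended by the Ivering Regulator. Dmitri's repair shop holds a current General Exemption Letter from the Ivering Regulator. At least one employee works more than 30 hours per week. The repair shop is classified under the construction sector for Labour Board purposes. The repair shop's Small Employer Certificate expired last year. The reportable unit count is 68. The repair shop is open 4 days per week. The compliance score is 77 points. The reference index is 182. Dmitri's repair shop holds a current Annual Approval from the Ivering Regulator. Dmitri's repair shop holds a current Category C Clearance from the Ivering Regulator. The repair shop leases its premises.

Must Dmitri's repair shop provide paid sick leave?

Exception (a): the business's age is 8 months, less than the 9 months limit; the baseline figure is 661, less than the 826 limit — every condition holds. But applying paragraph (f): (f) operates against (a): the registered capacity is 780 units, under the 880 units limit. So (a) is unavailable.
Exception (b) fails — the Small Employer Certificate has expired.
Exception (c)'s conditions are all satisfied: a current Class C Waiver is held; the reference index is 182, below the 215 limit. But applying paragraph (g): (g) operates against (c): the repair shop is classified under the construction sector. (c) is therefore removed.
Exception (d)'s conditions are all satisfied: a current Provisional Clearance is held; the reportable unit count is 68, meeting the 63 threshold. But: (h) is triggered — a current Tier D Approval is held. So (d) is unavailable.
Exception (e)'s conditions are all satisfied: the coverage ratio is 72%, under the 78% limit; the employer is a non-profit. But applying paragraphs (i)–(n): (i) is engaged — the compliance score is 77 points, below the 92 points limit. (j) operates (a current General Exemption Letter is held), but is displaced by (k): (k) is engaged — assessed value is $227,500, less than the $283,500 limit. (l) applies (at least one employee exceeds 30 hours/week), but is itself disapplied by (m): (m) is triggered — a current Category C Clearance is held. (n), which would lift (m), does not operate here — the General Approval is not current. So (e) is unavailable.
No exception is made out. Dmitri's repair shop falls within the general rule.

Yes — Dmitri's repair shop must provide paid sick leave.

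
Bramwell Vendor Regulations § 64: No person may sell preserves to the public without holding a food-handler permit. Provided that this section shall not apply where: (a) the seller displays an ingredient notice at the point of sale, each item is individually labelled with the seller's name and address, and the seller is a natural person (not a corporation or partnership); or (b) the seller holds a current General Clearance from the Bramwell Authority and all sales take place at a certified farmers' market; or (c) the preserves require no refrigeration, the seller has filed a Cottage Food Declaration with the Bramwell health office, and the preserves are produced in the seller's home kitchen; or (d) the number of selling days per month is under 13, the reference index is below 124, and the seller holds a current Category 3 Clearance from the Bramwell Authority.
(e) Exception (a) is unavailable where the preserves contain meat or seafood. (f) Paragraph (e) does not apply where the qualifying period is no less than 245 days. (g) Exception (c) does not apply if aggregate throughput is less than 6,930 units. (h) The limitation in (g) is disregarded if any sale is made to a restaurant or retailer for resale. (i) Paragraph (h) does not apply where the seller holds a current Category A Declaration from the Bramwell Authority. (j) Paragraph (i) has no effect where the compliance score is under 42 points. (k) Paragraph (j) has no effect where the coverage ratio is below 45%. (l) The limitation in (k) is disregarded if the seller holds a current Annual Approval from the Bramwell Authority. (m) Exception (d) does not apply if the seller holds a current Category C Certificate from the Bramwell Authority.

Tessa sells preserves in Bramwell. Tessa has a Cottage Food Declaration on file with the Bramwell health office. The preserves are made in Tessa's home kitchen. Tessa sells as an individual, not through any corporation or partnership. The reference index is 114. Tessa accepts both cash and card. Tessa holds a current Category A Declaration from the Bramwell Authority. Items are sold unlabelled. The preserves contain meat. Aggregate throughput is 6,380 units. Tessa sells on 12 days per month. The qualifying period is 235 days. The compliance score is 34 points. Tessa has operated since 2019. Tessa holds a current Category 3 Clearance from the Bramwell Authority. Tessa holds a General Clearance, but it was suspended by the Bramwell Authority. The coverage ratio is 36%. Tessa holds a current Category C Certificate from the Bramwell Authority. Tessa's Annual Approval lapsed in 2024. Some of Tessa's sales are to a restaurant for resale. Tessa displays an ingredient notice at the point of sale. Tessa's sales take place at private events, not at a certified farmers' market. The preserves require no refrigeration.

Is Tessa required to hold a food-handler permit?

Yes — Tessa must hold a food-handler permit.

Exception (a) does not apply: items are sold unlabelled.
Exception (b) does not apply: no current General Clearance is held.
Exception (c) is satisfied on its face — the preserves are shelf-stable; a Cottage Food Declaration is on file; the preserves are home-kitchen produced. But: (g) is engaged — aggregate throughput is 6,380 units, less than the 6,930 units limit. (h) applies (some sales are to a restaurant for resale), but is overridden by (i): (i) operates against (h): a current Category A Declaration is held. (j) would limit (i) — the compliance score is 34 points, under the 42 points limit — but (k) sets (j) aside: (k) operates — the coverage ratio is 36%, below the 45% limit. (l) is inapplicable (there is no Annual Approval in force), so (k) stands. Exception (c) does not apply.
Exception (d) is satisfied on its face — the number of selling days per month is 12, under the 13 limit; the reference index is 114, below the 124 limit; a current Category 3 Clearance is held. But applying paragraph (m): (m) operates against (d): a current Category C Certificate is held. (d) is therefore removed.
Every exception is unavailable, so the rule governs.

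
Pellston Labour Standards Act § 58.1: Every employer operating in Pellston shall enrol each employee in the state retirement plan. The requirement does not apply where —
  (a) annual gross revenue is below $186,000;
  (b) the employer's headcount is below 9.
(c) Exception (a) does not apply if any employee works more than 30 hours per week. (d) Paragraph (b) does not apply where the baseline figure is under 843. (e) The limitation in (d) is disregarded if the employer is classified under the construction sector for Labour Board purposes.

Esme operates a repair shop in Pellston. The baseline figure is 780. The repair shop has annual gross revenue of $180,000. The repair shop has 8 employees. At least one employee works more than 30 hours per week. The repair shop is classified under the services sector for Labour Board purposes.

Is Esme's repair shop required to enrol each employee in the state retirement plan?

Yes — Esme's repair shop must enrol each employee in the state retirement plan.

Exception (a) is satisfied on its face — annual gross revenue is $180,000, below the $186,000 limit. Turning to paragraph (c): (c) operates against (a): at least one employee exceeds 30 hours/week. So (a) is unavailable.
Exception (b)'s conditions are all satisfied: the employer's headcount is 8, below the 9 limit. Turning to paragraphs (d)–(e): (d) operates against (b): the baseline figure is 780, under the 843 limit. (e) is inapplicable (the repair shop is classified under the services sector), so (d) stands. So (b) is unavailable.
No exception displaces § 58.1.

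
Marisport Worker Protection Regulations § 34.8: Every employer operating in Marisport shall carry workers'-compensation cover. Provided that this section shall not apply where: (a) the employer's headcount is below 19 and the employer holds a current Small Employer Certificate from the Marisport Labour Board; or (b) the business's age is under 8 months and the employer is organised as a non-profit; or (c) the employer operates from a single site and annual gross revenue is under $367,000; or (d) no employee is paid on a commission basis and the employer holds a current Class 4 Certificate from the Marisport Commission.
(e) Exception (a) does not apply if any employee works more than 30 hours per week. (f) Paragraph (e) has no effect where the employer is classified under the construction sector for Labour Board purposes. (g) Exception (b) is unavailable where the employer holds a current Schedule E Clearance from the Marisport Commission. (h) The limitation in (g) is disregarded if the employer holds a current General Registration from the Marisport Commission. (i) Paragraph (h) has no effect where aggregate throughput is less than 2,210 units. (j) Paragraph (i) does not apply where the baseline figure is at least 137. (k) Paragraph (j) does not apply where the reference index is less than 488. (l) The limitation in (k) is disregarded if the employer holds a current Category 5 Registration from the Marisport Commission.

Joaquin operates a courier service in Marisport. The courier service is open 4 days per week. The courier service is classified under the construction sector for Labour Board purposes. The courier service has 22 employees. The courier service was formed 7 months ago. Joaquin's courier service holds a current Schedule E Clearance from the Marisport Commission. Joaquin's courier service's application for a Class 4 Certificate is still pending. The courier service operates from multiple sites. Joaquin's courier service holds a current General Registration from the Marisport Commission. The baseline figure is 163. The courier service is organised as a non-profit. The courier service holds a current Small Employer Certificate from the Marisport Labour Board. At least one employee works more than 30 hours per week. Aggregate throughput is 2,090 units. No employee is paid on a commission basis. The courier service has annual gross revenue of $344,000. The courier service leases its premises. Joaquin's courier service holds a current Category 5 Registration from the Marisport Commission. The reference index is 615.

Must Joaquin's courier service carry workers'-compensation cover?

No — exception (b) applies; Joaquin's courier service is not required to carry workers'-compensation cover.

Exception (a) does not apply: the employer's headcount is 22, not below 19.
Exception (b)'s conditions are all satisfied: the business's age is 7 months, under the 8 months limit; the employer is a non-profit. Applying paragraphs (g)–(l): (g) would limit (b) — a current Schedule E Clearance is held — but (h) sets (g) aside: (h) is triggered — a current General Registration is held. (i) would limit (h) — aggregate throughput is 2,090 units, less than the 2,210 units limit — but (j) sets (i) aside: (j) operates against (i): the baseline figure is 163, meeting the 137 threshold. (k), which would lift (j), is not engaged — the reference index is 615, not less than 488. Exception (b) stands.
Exception (c) requires that the employer operates from a single site; but the employer operates from multiple sites, so (c) is unavailable.
Exception (d) fails — the Class 4 Certificate is not current.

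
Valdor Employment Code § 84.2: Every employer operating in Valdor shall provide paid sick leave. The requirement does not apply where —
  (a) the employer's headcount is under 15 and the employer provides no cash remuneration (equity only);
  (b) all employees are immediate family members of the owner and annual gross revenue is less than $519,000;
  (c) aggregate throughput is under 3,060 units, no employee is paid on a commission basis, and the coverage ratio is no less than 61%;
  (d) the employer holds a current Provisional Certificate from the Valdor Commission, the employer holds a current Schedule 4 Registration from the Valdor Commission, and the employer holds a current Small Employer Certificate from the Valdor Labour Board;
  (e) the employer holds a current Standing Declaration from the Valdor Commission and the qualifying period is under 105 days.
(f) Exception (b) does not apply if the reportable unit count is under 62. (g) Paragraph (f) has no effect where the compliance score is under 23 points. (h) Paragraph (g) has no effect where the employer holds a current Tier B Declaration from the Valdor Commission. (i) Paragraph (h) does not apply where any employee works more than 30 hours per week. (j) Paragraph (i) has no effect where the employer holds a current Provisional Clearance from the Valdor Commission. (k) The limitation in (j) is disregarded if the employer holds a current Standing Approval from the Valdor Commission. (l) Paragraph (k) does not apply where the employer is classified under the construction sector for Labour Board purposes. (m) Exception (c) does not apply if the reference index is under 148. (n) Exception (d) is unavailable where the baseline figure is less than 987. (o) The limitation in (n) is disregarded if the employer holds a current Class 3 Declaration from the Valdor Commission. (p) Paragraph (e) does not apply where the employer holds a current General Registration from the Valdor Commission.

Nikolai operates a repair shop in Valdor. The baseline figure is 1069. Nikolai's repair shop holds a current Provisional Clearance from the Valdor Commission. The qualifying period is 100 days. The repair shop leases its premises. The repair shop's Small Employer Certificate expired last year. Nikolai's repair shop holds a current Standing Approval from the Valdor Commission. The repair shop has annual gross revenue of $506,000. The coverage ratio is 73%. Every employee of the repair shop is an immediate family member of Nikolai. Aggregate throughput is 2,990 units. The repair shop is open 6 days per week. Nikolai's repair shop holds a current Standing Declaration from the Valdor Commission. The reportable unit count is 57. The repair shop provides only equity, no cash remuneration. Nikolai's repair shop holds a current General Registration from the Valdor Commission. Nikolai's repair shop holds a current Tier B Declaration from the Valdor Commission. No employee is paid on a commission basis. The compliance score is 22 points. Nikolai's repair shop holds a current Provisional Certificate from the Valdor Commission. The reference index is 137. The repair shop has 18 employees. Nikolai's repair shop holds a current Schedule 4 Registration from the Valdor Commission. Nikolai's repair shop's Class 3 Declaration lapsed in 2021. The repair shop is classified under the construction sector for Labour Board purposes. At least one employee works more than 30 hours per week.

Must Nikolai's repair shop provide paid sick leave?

Yes — Nikolai's repair shop must provide paid sick leave.

Exception (a) fails — the employer's headcount is 18, not under 15.
Exception (b) is satisfied on its face — every employee is an immediate family member; annual gross revenue is $506,000, less than the $519,000 limit. Turning to paragraphs (f)–(l): (f) operates against (b): the reportable unit count is 57, under the 62 limit. (g) would limit (f) — the compliance score is 22 points, under the 23 points limit — but (h) sets (g) aside: (h) is triggered — a current Tier B Declaration is held. (i) would limit (h) — at least one employee exceeds 30 hours/week — but (j) sets (i) aside: (j) operates against (i): a current Provisional Clearance is held. (k) is engaged (a current Standing Approval is held), but is overridden by (l): (l) operates against (k): the repair shop is classified under the construction sector. Exception (b) does not apply.
Exception (c): aggregate throughput is 2,990 units, under the 3,060 units limit; no employee is paid on commission; the coverage ratio is 73%, meeting the 61% threshold — every condition holds. However, paragraph (m) must be considered: (m) applies — the reference index is 137, under the 148 limit. Exception (c) does not apply.
Exception (d) does not apply: the Small Employer Certificate has expired.
Exception (e): a current Standing Declaration is held; the qualifying period is 100 days, under the 105 days limit — every condition holds. But: (p) operates against (e): a current General Registration is held. Exception (e) does not apply.
None of the exceptions is available; § 84.2 applies in full.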